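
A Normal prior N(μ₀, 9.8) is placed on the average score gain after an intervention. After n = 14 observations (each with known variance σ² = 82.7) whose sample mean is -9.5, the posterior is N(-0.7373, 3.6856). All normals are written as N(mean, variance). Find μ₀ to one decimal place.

The posterior mean is a precision-weighted average: μ_n = (τ₀μ₀ + τ_data·x̄)/(τ₀+τ_data), with τ₀=1/σ₀² and τ_data=n/σ².
Here τ₀ = 1/9.8 = 0.102041 and τ_data = 14/82.7 = 0.169287, so τ_n = 0.271328.
Rearranging for μ₀: μ₀ = (μ_n·τ_n − τ_data·x̄)/τ₀ = (-0.7373·0.271328 − 0.169287·-9.5) / 0.102041 = 1.408176/0.102041 ≈ 13.8.

μ₀ = 13.8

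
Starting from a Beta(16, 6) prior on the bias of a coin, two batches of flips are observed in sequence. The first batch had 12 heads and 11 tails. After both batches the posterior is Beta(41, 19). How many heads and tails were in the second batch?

Sequential conjugate updates are equivalent to a single update on the pooled data, so total successes = posterior α − prior α and total failures = posterior β − prior β.
Total across both batches: 41−16=25 heads, 19−6=13 tails.
Subtract the first batch: 25−12=13 heads and 13−11=2 tails.

13 heads and 2 tails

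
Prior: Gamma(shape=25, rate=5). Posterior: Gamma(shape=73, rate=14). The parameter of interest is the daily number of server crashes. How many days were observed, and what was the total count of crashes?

Gamma–Poisson conjugacy: posterior shape = α + Σxᵢ, posterior rate = β + n.
Matching: Σxᵢ = 73 − 25 = 48 and n = 14 − 5 = 9.

n = 9 days with total 48 crashes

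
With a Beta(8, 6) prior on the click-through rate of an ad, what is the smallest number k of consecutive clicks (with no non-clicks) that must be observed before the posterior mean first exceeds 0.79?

After k clicks and 0 non-clicks the posterior is Beta(8+k, 6), with mean (8+k)/(8+6+k).
Set (8+k)/(14+k) > 0.79 and solve: k > (0.79·14 − 8)/(1 − 0.79) = 14.571.
The smallest integer exceeding 14.571 is 15, and checking k=15: (23)/(29) = 0.7931 > 0.79.

k = 15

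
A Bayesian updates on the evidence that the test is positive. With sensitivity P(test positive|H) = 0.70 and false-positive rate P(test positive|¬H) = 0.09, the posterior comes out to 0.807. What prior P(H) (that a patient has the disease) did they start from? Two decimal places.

P(H) = 0.35

In odds form, posterior odds = prior odds × likelihood ratio, so prior odds = posterior odds ÷ LR.
Posterior odds = 0.807/(1−0.807) = 4.1813. LR = 0.70/0.09 = 7.7778.
Prior odds = 4.1813/7.7778 = 0.5376, so P(H) = 0.5376/(1+0.5376) ≈ 0.35.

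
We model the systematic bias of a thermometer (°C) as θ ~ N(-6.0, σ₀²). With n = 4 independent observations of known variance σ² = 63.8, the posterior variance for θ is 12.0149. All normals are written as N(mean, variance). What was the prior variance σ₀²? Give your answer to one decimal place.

For the Normal–Normal model with known σ², precisions add: τ_n = τ₀ + n/σ².
So 1/σ₀² = 1/12.0149 − 4/63.8 = 0.083230 − 0.062696 = 0.020534.
Hence σ₀² = 1/0.020534 ≈ 48.7.

σ₀² = 48.7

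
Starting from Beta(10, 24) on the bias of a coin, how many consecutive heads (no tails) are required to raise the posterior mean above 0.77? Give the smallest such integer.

k = 71

After k heads and 0 tails the posterior is Beta(10+k, 24), with mean (10+k)/(10+24+k).
Set (10+k)/(34+k) > 0.77 and solve: k > (0.77·34 − 10)/(1 − 0.77) = 70.348.
The smallest integer exceeding 70.348 is 71, and checking k=71: (81)/(105) = 0.7714 > 0.77.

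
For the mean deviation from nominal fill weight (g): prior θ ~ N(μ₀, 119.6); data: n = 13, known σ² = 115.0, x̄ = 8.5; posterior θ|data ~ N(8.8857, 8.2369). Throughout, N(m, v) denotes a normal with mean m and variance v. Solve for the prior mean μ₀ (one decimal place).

The posterior mean is a precision-weighted average: μ_n = (τ₀μ₀ + τ_data·x̄)/(τ₀+τ_data), with τ₀=1/σ₀² and τ_data=n/σ².
Here τ₀ = 1/119.6 = 0.008361 and τ_data = 13/115.0 = 0.113043, so τ_n = 0.121404.
Rearranging for μ₀: μ₀ = (μ_n·τ_n − τ_data·x̄)/τ₀ = (8.8857·0.121404 − 0.113043·8.5) / 0.008361 = 0.117894/0.008361 ≈ 14.1.

μ₀ = 14.1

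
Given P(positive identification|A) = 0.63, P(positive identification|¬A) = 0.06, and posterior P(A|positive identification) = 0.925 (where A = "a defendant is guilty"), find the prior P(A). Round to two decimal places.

Bayes' rule in odds form gives O(A|E) = O(A)·[P(E|A)/P(E|¬A)], hence O(A) = O(A|E)/LR.
Posterior odds = 0.925/(1−0.925) = 12.3333. LR = 0.63/0.06 = 10.5000.
Prior odds = 12.3333/10.5000 = 1.1746, so P(A) = 1.1746/(1+1.1746) ≈ 0.54.

P(A) = 0.54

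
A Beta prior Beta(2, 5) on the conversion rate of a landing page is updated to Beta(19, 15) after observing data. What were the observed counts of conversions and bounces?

Under Beta–binomial conjugacy the posterior parameters are (a+s, b+f).
So s = 19 − 2 = 17 and f = 15 − 5 = 10.

17 conversions and 10 bounces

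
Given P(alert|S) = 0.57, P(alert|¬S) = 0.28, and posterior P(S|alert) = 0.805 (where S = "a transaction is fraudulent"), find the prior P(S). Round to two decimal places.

P(S) = 0.67

Bayes' rule in odds form gives O(S|E) = O(S)·[P(E|S)/P(E|¬S)], hence O(S) = O(S|E)/LR.
Posterior odds = 0.805/(1−0.805) = 4.1282. LR = 0.57/0.28 = 2.0357.
Prior odds = 4.1282/2.0357 = 2.0279, so P(S) = 2.0279/(1+2.0279) ≈ 0.67.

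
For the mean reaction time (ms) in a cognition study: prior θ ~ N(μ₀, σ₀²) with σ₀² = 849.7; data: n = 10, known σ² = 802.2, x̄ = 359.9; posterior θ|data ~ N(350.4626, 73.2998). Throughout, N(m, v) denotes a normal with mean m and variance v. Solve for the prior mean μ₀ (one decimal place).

The posterior mean is a precision-weighted average: μ_n = (τ₀μ₀ + τ_data·x̄)/(τ₀+τ_data), with τ₀=1/σ₀² and τ_data=n/σ².
Here τ₀ = 1/849.7 = 0.001177 and τ_data = 10/802.2 = 0.012466, so τ_n = 0.013643.
Rearranging for μ₀: μ₀ = (μ_n·τ_n − τ_data·x̄)/τ₀ = (350.4626·0.013643 − 0.012466·359.9) / 0.001177 = 0.294848/0.001177 ≈ 250.5.

μ₀ = 250.5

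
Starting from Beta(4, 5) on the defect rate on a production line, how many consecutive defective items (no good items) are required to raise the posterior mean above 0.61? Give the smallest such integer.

k = 4

After k defective items and 0 good items the posterior is Beta(4+k, 5), with mean (4+k)/(4+5+k).
Set (4+k)/(9+k) > 0.61 and solve: k > (0.61·9 − 4)/(1 − 0.61) = 3.821.
The smallest integer exceeding 3.821 is 4.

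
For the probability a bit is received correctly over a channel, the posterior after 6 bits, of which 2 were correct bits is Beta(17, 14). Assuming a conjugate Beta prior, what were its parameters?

Under Beta–binomial conjugacy the posterior parameters are (a+s, b+f).
Subtract the data counts: 17−2=15, 14−4=10.

Beta(15, 10)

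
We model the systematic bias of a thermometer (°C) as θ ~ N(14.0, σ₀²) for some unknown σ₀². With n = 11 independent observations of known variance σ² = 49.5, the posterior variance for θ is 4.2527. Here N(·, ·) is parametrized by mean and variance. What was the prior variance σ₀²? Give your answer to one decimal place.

Posterior precision equals prior precision plus data precision: 1/σ_n² = 1/σ₀² + n/σ².
So 1/σ₀² = 1/4.2527 − 11/49.5 = 0.235145 − 0.222222 = 0.012923.
Hence σ₀² = 1/0.012923 ≈ 77.4.

σ₀² = 77.4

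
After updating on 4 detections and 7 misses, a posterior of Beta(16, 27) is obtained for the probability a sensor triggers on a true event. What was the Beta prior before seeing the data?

Beta(12, 20)

Beta is conjugate to the binomial likelihood: posterior = Beta(α+s, β+f).
So α = 16 − 4 = 12 and β = 27 − 7 = 20.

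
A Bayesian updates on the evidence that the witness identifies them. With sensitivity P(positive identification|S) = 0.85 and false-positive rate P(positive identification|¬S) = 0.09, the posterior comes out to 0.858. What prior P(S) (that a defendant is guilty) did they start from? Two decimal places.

In odds form, posterior odds = prior odds × likelihood ratio, so prior odds = posterior odds ÷ LR.
Posterior odds = 0.858/(1−0.858) = 6.0423. LR = 0.85/0.09 = 9.4444.
Prior odds = 6.0423/9.4444 = 0.6398, so P(S) = 0.6398/(1+0.6398) ≈ 0.39.

P(S) = 0.39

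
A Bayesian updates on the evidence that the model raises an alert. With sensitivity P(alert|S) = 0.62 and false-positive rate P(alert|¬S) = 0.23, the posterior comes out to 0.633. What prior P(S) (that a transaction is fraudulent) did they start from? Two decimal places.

Bayes' rule in odds form gives O(S|E) = O(S)·[P(E|S)/P(E|¬S)], hence O(S) = O(S|E)/LR.
Posterior odds = 0.633/(1−0.633) = 1.7248. LR = 0.62/0.23 = 2.6957.
Prior odds = 1.7248/2.6957 = 0.6398, so P(S) = 0.6398/(1+0.6398) ≈ 0.39.

P(S) = 0.39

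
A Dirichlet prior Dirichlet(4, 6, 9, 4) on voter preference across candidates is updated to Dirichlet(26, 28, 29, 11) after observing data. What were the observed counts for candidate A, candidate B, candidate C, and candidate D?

For a Dirichlet(α) prior with multinomial counts c, the posterior is Dirichlet(α + c) componentwise.
Counts are posterior − prior componentwise: 26−4=22, 28−6=22, 29−9=20, 11−4=7.

counts (22, 22, 20, 7)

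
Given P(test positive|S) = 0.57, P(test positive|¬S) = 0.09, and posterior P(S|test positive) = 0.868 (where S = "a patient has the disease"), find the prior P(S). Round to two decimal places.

P(S) = 0.51

In odds form, posterior odds = prior odds × likelihood ratio, so prior odds = posterior odds ÷ LR.
Posterior odds = 0.868/(1−0.868) = 6.5758. LR = 0.57/0.09 = 6.3333.
Prior odds = 6.5758/6.3333 = 1.0383, so P(S) = 1.0383/(1+1.0383) ≈ 0.51.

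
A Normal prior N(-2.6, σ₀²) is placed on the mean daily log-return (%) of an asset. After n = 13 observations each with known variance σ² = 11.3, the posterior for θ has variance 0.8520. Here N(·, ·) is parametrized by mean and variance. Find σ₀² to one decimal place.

σ₀² = 43.0

For the Normal–Normal model with known σ², precisions add: τ_n = τ₀ + n/σ².
So 1/σ₀² = 1/0.8520 − 13/11.3 = 1.173709 − 1.150442 = 0.023267.
Hence σ₀² = 1/0.023267 ≈ 43.0.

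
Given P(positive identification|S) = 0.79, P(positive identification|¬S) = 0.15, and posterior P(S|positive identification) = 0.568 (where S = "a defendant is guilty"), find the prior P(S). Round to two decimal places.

In odds form, posterior odds = prior odds × likelihood ratio, so prior odds = posterior odds ÷ LR.
Posterior odds = 0.568/(1−0.568) = 1.3148. LR = 0.79/0.15 = 5.2667.
Prior odds = 1.3148/5.2667 = 0.2496, so P(S) = 0.2496/(1+0.2496) ≈ 0.20.

P(S) = 0.20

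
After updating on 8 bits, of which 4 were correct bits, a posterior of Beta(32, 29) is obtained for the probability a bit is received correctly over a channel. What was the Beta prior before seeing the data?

Under Beta–binomial conjugacy the posterior parameters are (α+s, β+f).
Subtract the data counts: 32−4=28, 29−4=25.

Beta(28, 25)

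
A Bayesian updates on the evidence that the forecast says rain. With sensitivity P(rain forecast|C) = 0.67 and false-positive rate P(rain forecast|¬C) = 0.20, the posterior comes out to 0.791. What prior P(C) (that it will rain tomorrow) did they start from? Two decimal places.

P(C) = 0.53

Bayes' rule in odds form gives O(C|E) = O(C)·[P(E|C)/P(E|¬C)], hence O(C) = O(C|E)/LR.
Posterior odds = 0.791/(1−0.791) = 3.7847. LR = 0.67/0.20 = 3.3500.
Prior odds = 3.7847/3.3500 = 1.1298, so P(C) = 1.1298/(1+1.1298) ≈ 0.53.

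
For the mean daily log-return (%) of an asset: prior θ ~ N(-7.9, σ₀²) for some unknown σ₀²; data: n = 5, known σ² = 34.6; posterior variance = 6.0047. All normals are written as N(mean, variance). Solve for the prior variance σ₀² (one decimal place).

σ₀² = 45.4

Posterior precision equals prior precision plus data precision: 1/σ_n² = 1/σ₀² + n/σ².
So 1/σ₀² = 1/6.0047 − 5/34.6 = 0.166536 − 0.144509 = 0.022027.
Hence σ₀² = 1/0.022027 ≈ 45.4.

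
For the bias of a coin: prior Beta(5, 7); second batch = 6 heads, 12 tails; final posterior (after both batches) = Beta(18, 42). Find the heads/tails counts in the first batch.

Sequential conjugate updates are equivalent to a single update on the pooled data, so total successes = posterior α − prior α and total failures = posterior β − prior β.
Total across both batches: 18−5=13 heads, 42−7=35 tails.
Subtract the second batch: 13−6=7 heads and 35−12=23 tails.

7 heads and 23 tails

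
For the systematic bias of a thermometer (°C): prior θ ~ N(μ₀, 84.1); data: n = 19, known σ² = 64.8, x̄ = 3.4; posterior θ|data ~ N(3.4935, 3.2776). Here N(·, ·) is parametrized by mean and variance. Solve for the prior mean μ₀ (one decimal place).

μ₀ = 5.8

The posterior mean is a precision-weighted average: μ_n = (τ₀μ₀ + τ_data·x̄)/(τ₀+τ_data), with τ₀=1/σ₀² and τ_data=n/σ².
Here τ₀ = 1/84.1 = 0.011891 and τ_data = 19/64.8 = 0.293210, so τ_n = 0.305101.
Rearranging for μ₀: μ₀ = (μ_n·τ_n − τ_data·x̄)/τ₀ = (3.4935·0.305101 − 0.293210·3.4) / 0.011891 = 0.068956/0.011891 ≈ 5.8.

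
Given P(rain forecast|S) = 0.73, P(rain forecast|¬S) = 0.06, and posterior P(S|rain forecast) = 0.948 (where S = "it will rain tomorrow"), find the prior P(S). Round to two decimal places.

In odds form, posterior odds = prior odds × likelihood ratio, so prior odds = posterior odds ÷ LR.
Posterior odds = 0.948/(1−0.948) = 18.2308. LR = 0.73/0.06 = 12.1667.
Prior odds = 18.2308/12.1667 = 1.4984, so P(S) = 1.4984/(1+1.4984) ≈ 0.60.

P(S) = 0.60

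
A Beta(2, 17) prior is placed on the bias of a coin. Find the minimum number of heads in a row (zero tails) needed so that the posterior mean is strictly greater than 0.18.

After k heads and 0 tails the posterior is Beta(2+k, 17), with mean (2+k)/(2+17+k).
Set (2+k)/(19+k) > 0.18 and solve: k > (0.18·19 − 2)/(1 − 0.18) = 1.732.
The smallest integer exceeding 1.732 is 2.

k = 2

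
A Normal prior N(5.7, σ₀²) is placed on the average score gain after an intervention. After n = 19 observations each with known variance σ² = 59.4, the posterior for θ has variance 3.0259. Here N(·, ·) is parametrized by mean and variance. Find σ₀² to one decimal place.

For the Normal–Normal model with known σ², precisions add: τ_n = τ₀ + n/σ².
So 1/σ₀² = 1/3.0259 − 19/59.4 = 0.330480 − 0.319865 = 0.010615.
Hence σ₀² = 1/0.010615 ≈ 94.2.

σ₀² = 94.2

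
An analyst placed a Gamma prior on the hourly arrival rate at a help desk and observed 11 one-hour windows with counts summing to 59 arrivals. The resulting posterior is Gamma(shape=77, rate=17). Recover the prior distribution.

A Gamma(α, β) prior (rate parametrization) on a Poisson rate with n observations summing to S gives posterior Gamma(α+S, β+n).
So α = 77 − 59 = 18 and β = 17 − 11 = 6.

Gamma(shape=18, rate=6)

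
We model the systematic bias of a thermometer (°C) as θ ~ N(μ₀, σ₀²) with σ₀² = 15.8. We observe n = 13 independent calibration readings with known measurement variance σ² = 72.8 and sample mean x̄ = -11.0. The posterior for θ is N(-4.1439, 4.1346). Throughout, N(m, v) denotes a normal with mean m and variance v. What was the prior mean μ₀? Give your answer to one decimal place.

μ₀ = 15.2

The posterior mean is a precision-weighted average: μ_n = (τ₀μ₀ + τ_data·x̄)/(τ₀+τ_data), with τ₀=1/σ₀² and τ_data=n/σ².
Here τ₀ = 1/15.8 = 0.063291 and τ_data = 13/72.8 = 0.178571, so τ_n = 0.241862.
Rearranging for μ₀: μ₀ = (μ_n·τ_n − τ_data·x̄)/τ₀ = (-4.1439·0.241862 − 0.178571·-11.0) / 0.063291 = 0.962029/0.063291 ≈ 15.2.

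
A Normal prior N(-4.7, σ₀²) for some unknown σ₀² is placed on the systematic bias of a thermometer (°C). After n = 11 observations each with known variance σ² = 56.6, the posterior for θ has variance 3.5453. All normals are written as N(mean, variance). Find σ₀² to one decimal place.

σ₀² = 11.4

Posterior precision equals prior precision plus data precision: 1/σ_n² = 1/σ₀² + n/σ².
So 1/σ₀² = 1/3.5453 − 11/56.6 = 0.282064 − 0.194346 = 0.087718.
Hence σ₀² = 1/0.087718 ≈ 11.4.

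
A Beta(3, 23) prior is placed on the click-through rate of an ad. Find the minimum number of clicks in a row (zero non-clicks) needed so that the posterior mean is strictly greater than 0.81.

k = 96

After k clicks and 0 non-clicks the posterior is Beta(3+k, 23), with mean (3+k)/(3+23+k).
Set (3+k)/(26+k) > 0.81 and solve: k > (0.81·26 − 3)/(1 − 0.81) = 95.053.
The smallest integer exceeding 95.053 is 96.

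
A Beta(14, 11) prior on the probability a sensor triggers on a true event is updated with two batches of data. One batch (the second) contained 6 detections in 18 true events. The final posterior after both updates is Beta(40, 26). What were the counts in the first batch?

Sequential conjugate updates are equivalent to a single update on the pooled data, so total successes = posterior α − prior α and total failures = posterior β − prior β.
Total across both batches: 40−14=26 detections, 26−11=15 misses.
Subtract the second batch: 26−6=20 detections and 15−12=3 misses.

20 detections and 3 misses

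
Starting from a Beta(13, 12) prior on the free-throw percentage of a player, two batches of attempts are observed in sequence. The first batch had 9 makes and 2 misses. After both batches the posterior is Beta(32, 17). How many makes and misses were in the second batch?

10 makes and 3 misses

Sequential conjugate updates are equivalent to a single update on the pooled data, so total successes = posterior α − prior α and total failures = posterior β − prior β.
Total across both batches: 32−13=19 makes, 17−12=5 misses.
Subtract the first batch: 19−9=10 makes and 5−2=3 misses.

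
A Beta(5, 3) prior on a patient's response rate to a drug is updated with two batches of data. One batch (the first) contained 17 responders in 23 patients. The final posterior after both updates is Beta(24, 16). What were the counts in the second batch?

Because Beta–binomial updating is additive in the counts, the combined data contributed (α_post−α_prior, β_post−β_prior) successes and failures.
Total across both batches: 24−5=19 responders, 16−3=13 non-responders.
Subtract the first batch: 19−17=2 responders and 13−6=7 non-responders.

2 responders and 7 non-responders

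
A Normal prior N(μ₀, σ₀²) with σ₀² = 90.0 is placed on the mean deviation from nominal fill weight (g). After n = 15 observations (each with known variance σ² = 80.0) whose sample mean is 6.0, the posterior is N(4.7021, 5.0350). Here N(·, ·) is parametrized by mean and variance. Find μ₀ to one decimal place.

μ₀ = -17.2

The posterior mean is a precision-weighted average: μ_n = (τ₀μ₀ + τ_data·x̄)/(τ₀+τ_data), with τ₀=1/σ₀² and τ_data=n/σ².
Here τ₀ = 1/90.0 = 0.011111 and τ_data = 15/80.0 = 0.187500, so τ_n = 0.198611.
Rearranging for μ₀: μ₀ = (μ_n·τ_n − τ_data·x̄)/τ₀ = (4.7021·0.198611 − 0.187500·6.0) / 0.011111 = -0.191111/0.011111 ≈ -17.2.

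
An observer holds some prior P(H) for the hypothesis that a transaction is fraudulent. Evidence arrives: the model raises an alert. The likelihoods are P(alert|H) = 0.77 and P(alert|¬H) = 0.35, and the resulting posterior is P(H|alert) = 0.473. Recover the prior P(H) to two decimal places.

P(H) = 0.29

In odds form, posterior odds = prior odds × likelihood ratio, so prior odds = posterior odds ÷ LR.
Posterior odds = 0.473/(1−0.473) = 0.8975. LR = 0.77/0.35 = 2.2000.
Prior odds = 0.8975/2.2000 = 0.4080, so P(H) = 0.4080/(1+0.4080) ≈ 0.29.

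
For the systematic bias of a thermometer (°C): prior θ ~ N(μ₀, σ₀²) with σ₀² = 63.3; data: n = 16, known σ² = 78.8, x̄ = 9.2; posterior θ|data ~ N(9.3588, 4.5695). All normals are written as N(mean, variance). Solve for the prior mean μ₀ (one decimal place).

μ₀ = 11.4

With known observation variance, the Normal–Normal posterior has precision τ_n = τ₀ + n/σ² and mean μ_n = (τ₀μ₀ + (n/σ²)x̄)/τ_n.
Here τ₀ = 1/63.3 = 0.015798 and τ_data = 16/78.8 = 0.203046, so τ_n = 0.218844.
Rearranging for μ₀: μ₀ = (μ_n·τ_n − τ_data·x̄)/τ₀ = (9.3588·0.218844 − 0.203046·9.2) / 0.015798 = 0.180094/0.015798 ≈ 11.4.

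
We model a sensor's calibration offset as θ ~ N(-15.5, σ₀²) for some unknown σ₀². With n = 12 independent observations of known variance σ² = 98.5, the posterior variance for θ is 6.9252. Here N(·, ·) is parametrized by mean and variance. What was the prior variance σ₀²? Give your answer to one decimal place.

Posterior precision equals prior precision plus data precision: 1/σ_n² = 1/σ₀² + n/σ².
So 1/σ₀² = 1/6.9252 − 12/98.5 = 0.144400 − 0.121827 = 0.022573.
Hence σ₀² = 1/0.022573 ≈ 44.3.

σ₀² = 44.3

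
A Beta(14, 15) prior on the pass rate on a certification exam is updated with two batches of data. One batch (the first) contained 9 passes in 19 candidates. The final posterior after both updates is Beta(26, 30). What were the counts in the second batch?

Sequential conjugate updates are equivalent to a single update on the pooled data, so total successes = posterior α − prior α and total failures = posterior β − prior β.
Total across both batches: 26−14=12 passes, 30−15=15 failures.
Subtract the first batch: 12−9=3 passes and 15−10=5 failures.

3 passes and 5 failures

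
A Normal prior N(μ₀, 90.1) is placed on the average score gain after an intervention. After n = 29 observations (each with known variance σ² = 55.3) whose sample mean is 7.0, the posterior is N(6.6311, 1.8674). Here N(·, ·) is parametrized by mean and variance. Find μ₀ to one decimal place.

μ₀ = -10.8

With known observation variance, the Normal–Normal posterior has precision τ_n = τ₀ + n/σ² and mean μ_n = (τ₀μ₀ + (n/σ²)x̄)/τ_n.
Here τ₀ = 1/90.1 = 0.011099 and τ_data = 29/55.3 = 0.524412, so τ_n = 0.535511.
Rearranging for μ₀: μ₀ = (μ_n·τ_n − τ_data·x̄)/τ₀ = (6.6311·0.535511 − 0.524412·7.0) / 0.011099 = -0.119857/0.011099 ≈ -10.8.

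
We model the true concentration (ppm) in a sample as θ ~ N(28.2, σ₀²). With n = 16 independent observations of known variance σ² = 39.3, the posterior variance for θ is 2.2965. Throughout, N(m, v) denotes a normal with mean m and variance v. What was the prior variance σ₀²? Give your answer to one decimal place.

For the Normal–Normal model with known σ², precisions add: τ_n = τ₀ + n/σ².
So 1/σ₀² = 1/2.2965 − 16/39.3 = 0.435445 − 0.407125 = 0.028320.
Hence σ₀² = 1/0.028320 ≈ 35.3.

σ₀² = 35.3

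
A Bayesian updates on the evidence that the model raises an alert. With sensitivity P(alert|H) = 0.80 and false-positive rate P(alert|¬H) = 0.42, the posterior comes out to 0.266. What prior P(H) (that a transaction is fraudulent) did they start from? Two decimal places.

Bayes' rule in odds form gives O(H|E) = O(H)·[P(E|H)/P(E|¬H)], hence O(H) = O(H|E)/LR.
Posterior odds = 0.266/(1−0.266) = 0.3624. LR = 0.80/0.42 = 1.9048.
Prior odds = 0.3624/1.9048 = 0.1903, so P(H) = 0.1903/(1+0.1903) ≈ 0.16.

P(H) = 0.16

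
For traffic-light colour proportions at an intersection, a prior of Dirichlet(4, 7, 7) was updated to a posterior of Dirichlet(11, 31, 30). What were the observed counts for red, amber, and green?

counts (7, 24, 23)

For a Dirichlet(α) prior with multinomial counts c, the posterior is Dirichlet(α + c) componentwise.
Counts are posterior − prior componentwise: 11−4=7, 31−7=24, 30−7=23.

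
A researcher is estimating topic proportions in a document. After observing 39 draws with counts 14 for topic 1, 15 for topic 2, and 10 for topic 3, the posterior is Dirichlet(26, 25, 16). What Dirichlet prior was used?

For a Dirichlet(α) prior with multinomial counts c, the posterior is Dirichlet(α + c) componentwise.
Subtract each count from the matching posterior parameter: 26−14=12, 25−15=10, 16−10=6.

Dirichlet(12, 10, 6)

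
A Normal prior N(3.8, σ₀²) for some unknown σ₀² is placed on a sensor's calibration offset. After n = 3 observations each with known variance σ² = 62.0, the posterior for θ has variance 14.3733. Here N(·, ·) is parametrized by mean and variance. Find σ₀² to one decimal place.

Posterior precision equals prior precision plus data precision: 1/σ_n² = 1/σ₀² + n/σ².
So 1/σ₀² = 1/14.3733 − 3/62.0 = 0.069573 − 0.048387 = 0.021186.
Hence σ₀² = 1/0.021186 ≈ 47.2.

σ₀² = 47.2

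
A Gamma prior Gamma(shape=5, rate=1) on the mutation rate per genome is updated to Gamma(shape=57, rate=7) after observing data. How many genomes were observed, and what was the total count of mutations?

n = 6 genomes with total 52 mutations

A Gamma(α, β) prior (rate parametrization) on a Poisson rate with n observations summing to S gives posterior Gamma(α+S, β+n).
Matching: Σxᵢ = 57 − 5 = 52 and n = 7 − 1 = 6.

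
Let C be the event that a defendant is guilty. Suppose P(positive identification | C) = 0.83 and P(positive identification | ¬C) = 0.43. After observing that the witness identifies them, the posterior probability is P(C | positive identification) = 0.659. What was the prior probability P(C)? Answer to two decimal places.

P(C) = 0.50

In odds form, posterior odds = prior odds × likelihood ratio, so prior odds = posterior odds ÷ LR.
Posterior odds = 0.659/(1−0.659) = 1.9326. LR = 0.83/0.43 = 1.9302.
Prior odds = 1.9326/1.9302 = 1.0012, so P(C) = 1.0012/(1+1.0012) ≈ 0.50.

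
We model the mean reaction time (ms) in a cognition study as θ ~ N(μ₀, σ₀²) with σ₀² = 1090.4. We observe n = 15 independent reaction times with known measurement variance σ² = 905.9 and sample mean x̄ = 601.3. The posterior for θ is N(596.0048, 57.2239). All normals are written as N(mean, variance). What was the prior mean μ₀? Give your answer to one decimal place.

With known observation variance, the Normal–Normal posterior has precision τ_n = τ₀ + n/σ² and mean μ_n = (τ₀μ₀ + (n/σ²)x̄)/τ_n.
Here τ₀ = 1/1090.4 = 0.000917 and τ_data = 15/905.9 = 0.016558, so τ_n = 0.017475.
Rearranging for μ₀: μ₀ = (μ_n·τ_n − τ_data·x̄)/τ₀ = (596.0048·0.017475 − 0.016558·601.3) / 0.000917 = 0.458858/0.000917 ≈ 500.4.

μ₀ = 500.4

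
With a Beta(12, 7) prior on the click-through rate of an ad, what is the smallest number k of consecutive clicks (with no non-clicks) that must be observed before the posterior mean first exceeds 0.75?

After k clicks and 0 non-clicks the posterior is Beta(12+k, 7), with mean (12+k)/(12+7+k).
Set (12+k)/(19+k) > 0.75 and solve: k > (0.75·19 − 12)/(1 − 0.75) = 9.000.
The smallest integer exceeding 9.000 is 10, and checking k=10: (22)/(29) = 0.7586 > 0.75.

k = 10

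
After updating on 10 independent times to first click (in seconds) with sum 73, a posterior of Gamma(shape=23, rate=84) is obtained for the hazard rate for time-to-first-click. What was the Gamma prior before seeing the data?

Gamma(shape=13, rate=11)

Gamma–exponential conjugacy: posterior shape = α + n, posterior rate = β + Σtᵢ.
So α = 23 − 10 = 13 and β = 84 − 73 = 11.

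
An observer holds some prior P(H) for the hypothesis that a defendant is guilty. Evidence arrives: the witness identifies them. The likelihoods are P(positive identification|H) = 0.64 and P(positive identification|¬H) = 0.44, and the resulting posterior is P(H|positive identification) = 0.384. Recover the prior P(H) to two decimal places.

P(H) = 0.30

In odds form, posterior odds = prior odds × likelihood ratio, so prior odds = posterior odds ÷ LR.
Posterior odds = 0.384/(1−0.384) = 0.6234. LR = 0.64/0.44 = 1.4545.
Prior odds = 0.6234/1.4545 = 0.4286, so P(H) = 0.4286/(1+0.4286) ≈ 0.30.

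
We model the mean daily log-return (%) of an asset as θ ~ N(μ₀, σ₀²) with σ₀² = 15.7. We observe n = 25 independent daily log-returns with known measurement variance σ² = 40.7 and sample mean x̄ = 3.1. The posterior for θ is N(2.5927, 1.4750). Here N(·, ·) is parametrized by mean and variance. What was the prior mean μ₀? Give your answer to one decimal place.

μ₀ = -2.3

With known observation variance, the Normal–Normal posterior has precision τ_n = τ₀ + n/σ² and mean μ_n = (τ₀μ₀ + (n/σ²)x̄)/τ_n.
Here τ₀ = 1/15.7 = 0.063694 and τ_data = 25/40.7 = 0.614251, so τ_n = 0.677945.
Rearranging for μ₀: μ₀ = (μ_n·τ_n − τ_data·x̄)/τ₀ = (2.5927·0.677945 − 0.614251·3.1) / 0.063694 = -0.146470/0.063694 ≈ -2.3.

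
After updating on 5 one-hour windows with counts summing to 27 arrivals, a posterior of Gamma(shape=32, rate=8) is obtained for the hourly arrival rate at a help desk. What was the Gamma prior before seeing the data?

A Gamma(α, β) prior (rate parametrization) on a Poisson rate with n observations summing to S gives posterior Gamma(α+S, β+n).
So α = 32 − 27 = 5 and β = 8 − 5 = 3.

Gamma(shape=5, rate=3)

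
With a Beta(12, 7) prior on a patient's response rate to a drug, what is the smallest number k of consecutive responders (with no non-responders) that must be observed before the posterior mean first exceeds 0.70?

After k responders and 0 non-responders the posterior is Beta(12+k, 7), with mean (12+k)/(12+7+k).
Set (12+k)/(19+k) > 0.70 and solve: k > (0.70·19 − 12)/(1 − 0.70) = 4.333.
The smallest integer exceeding 4.333 is 5, and checking k=5: (17)/(24) = 0.7083 > 0.70.

k = 5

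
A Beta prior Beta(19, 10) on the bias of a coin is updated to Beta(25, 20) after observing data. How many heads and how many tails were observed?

Beta is conjugate to the binomial likelihood: posterior = Beta(a+s, b+f).
Match parameters: s=25−19=6, f=20−10=10.

6 heads and 10 tails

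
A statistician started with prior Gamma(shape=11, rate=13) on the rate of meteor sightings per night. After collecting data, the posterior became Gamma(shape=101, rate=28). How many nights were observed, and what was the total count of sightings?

n = 15 nights with total 90 sightings

Gamma–Poisson conjugacy: posterior shape = α + Σxᵢ, posterior rate = β + n.
Matching: Σxᵢ = 101 − 11 = 90 and n = 28 − 13 = 15.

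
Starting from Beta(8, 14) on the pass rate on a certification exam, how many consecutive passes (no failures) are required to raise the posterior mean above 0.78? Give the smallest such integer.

k = 42

After k passes and 0 failures the posterior is Beta(8+k, 14), with mean (8+k)/(8+14+k).
Set (8+k)/(22+k) > 0.78 and solve: k > (0.78·22 − 8)/(1 − 0.78) = 41.636.
The smallest integer exceeding 41.636 is 42.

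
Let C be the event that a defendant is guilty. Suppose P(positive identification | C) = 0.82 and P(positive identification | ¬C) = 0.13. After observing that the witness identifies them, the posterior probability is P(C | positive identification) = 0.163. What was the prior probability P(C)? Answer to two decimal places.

P(C) = 0.03

In odds form, posterior odds = prior odds × likelihood ratio, so prior odds = posterior odds ÷ LR.
Posterior odds = 0.163/(1−0.163) = 0.1947. LR = 0.82/0.13 = 6.3077.
Prior odds = 0.1947/6.3077 = 0.0309, so P(C) = 0.0309/(1+0.0309) ≈ 0.03.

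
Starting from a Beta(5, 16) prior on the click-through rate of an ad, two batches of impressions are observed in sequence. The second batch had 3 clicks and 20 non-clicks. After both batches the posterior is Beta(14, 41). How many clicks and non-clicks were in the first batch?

Because Beta–binomial updating is additive in the counts, the combined data contributed (α_post−α_prior, β_post−β_prior) successes and failures.
Total across both batches: 14−5=9 clicks, 41−16=25 non-clicks.
Subtract the second batch: 9−3=6 clicks and 25−20=5 non-clicks.

6 clicks and 5 non-clicks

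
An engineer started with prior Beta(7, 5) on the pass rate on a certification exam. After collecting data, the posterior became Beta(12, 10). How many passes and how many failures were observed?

5 passes and 5 failures

Under Beta–binomial conjugacy the posterior parameters are (a+s, b+f).
So s = 12 − 7 = 5 and f = 10 − 5 = 5.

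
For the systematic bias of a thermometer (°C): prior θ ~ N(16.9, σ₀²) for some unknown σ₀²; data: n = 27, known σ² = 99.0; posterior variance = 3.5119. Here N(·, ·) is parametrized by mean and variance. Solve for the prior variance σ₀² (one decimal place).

Posterior precision equals prior precision plus data precision: 1/σ_n² = 1/σ₀² + n/σ².
So 1/σ₀² = 1/3.5119 − 27/99.0 = 0.284746 − 0.272727 = 0.012019.
Hence σ₀² = 1/0.012019 ≈ 83.2.

σ₀² = 83.2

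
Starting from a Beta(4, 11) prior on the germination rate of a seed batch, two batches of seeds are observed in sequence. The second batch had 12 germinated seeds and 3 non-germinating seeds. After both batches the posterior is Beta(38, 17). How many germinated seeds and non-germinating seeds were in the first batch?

22 germinated seeds and 3 non-germinating seeds

Because Beta–binomial updating is additive in the counts, the combined data contributed (α_post−α_prior, β_post−β_prior) successes and failures.
Total across both batches: 38−4=34 germinated seeds, 17−11=6 non-germinating seeds.
Subtract the second batch: 34−12=22 germinated seeds and 6−3=3 non-germinating seeds.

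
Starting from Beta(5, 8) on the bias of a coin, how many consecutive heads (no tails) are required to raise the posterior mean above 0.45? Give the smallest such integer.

k = 2

After k heads and 0 tails the posterior is Beta(5+k, 8), with mean (5+k)/(5+8+k).
Set (5+k)/(13+k) > 0.45 and solve: k > (0.45·13 − 5)/(1 − 0.45) = 1.545.
The smallest integer exceeding 1.545 is 2.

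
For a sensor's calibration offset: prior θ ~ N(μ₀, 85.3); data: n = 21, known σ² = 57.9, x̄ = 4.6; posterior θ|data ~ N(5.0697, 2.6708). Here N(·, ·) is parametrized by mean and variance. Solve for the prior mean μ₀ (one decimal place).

With known observation variance, the Normal–Normal posterior has precision τ_n = τ₀ + n/σ² and mean μ_n = (τ₀μ₀ + (n/σ²)x̄)/τ_n.
Here τ₀ = 1/85.3 = 0.011723 and τ_data = 21/57.9 = 0.362694, so τ_n = 0.374417.
Rearranging for μ₀: μ₀ = (μ_n·τ_n − τ_data·x̄)/τ₀ = (5.0697·0.374417 − 0.362694·4.6) / 0.011723 = 0.229789/0.011723 ≈ 19.6.

μ₀ = 19.6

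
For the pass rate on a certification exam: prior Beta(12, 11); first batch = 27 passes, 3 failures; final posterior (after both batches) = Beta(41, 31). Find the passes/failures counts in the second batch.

2 passes and 17 failures

Because Beta–binomial updating is additive in the counts, the combined data contributed (α_post−α_prior, β_post−β_prior) successes and failures.
Total across both batches: 41−12=29 passes, 31−11=20 failures.
Subtract the first batch: 29−27=2 passes and 20−3=17 failures.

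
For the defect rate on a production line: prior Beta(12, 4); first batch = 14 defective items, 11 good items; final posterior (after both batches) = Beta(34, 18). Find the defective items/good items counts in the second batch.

Sequential conjugate updates are equivalent to a single update on the pooled data, so total successes = posterior α − prior α and total failures = posterior β − prior β.
Total across both batches: 34−12=22 defective items, 18−4=14 good items.
Subtract the first batch: 22−14=8 defective items and 14−11=3 good items.

8 defective items and 3 good items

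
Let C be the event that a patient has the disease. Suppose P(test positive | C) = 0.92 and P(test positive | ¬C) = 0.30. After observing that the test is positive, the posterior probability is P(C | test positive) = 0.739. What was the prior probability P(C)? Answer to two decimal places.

Bayes' rule in odds form gives O(C|E) = O(C)·[P(E|C)/P(E|¬C)], hence O(C) = O(C|E)/LR.
Posterior odds = 0.739/(1−0.739) = 2.8314. LR = 0.92/0.30 = 3.0667.
Prior odds = 2.8314/3.0667 = 0.9233, so P(C) = 0.9233/(1+0.9233) ≈ 0.48.

P(C) = 0.48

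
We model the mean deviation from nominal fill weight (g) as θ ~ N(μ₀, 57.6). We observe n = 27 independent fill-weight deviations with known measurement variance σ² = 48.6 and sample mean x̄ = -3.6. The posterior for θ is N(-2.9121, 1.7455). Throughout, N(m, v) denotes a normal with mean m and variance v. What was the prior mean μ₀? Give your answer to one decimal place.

With known observation variance, the Normal–Normal posterior has precision τ_n = τ₀ + n/σ² and mean μ_n = (τ₀μ₀ + (n/σ²)x̄)/τ_n.
Here τ₀ = 1/57.6 = 0.017361 and τ_data = 27/48.6 = 0.555556, so τ_n = 0.572917.
Rearranging for μ₀: μ₀ = (μ_n·τ_n − τ_data·x̄)/τ₀ = (-2.9121·0.572917 − 0.555556·-3.6) / 0.017361 = 0.331610/0.017361 ≈ 19.1.

μ₀ = 19.1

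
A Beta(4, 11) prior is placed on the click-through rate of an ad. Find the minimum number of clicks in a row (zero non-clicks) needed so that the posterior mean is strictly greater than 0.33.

k = 2

After k clicks and 0 non-clicks the posterior is Beta(4+k, 11), with mean (4+k)/(4+11+k).
Set (4+k)/(15+k) > 0.33 and solve: k > (0.33·15 − 4)/(1 − 0.33) = 1.418.
The smallest integer exceeding 1.418 is 2, and checking k=2: (6)/(17) = 0.3529 > 0.33.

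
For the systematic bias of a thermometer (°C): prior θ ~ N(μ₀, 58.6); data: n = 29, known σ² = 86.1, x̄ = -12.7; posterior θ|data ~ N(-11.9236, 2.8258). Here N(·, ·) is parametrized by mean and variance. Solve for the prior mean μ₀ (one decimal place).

μ₀ = 3.4

With known observation variance, the Normal–Normal posterior has precision τ_n = τ₀ + n/σ² and mean μ_n = (τ₀μ₀ + (n/σ²)x̄)/τ_n.
Here τ₀ = 1/58.6 = 0.017065 and τ_data = 29/86.1 = 0.336818, so τ_n = 0.353883.
Rearranging for μ₀: μ₀ = (μ_n·τ_n − τ_data·x̄)/τ₀ = (-11.9236·0.353883 − 0.336818·-12.7) / 0.017065 = 0.058029/0.017065 ≈ 3.4.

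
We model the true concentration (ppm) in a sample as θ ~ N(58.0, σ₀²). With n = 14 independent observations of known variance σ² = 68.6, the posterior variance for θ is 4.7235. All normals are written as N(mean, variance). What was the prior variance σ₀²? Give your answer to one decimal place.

σ₀² = 131.1

For the Normal–Normal model with known σ², precisions add: τ_n = τ₀ + n/σ².
So 1/σ₀² = 1/4.7235 − 14/68.6 = 0.211707 − 0.204082 = 0.007625.
Hence σ₀² = 1/0.007625 ≈ 131.1.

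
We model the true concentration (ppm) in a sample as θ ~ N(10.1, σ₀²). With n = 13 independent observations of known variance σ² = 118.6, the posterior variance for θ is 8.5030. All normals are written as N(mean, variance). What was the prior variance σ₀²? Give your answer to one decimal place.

σ₀² = 125.1

For the Normal–Normal model with known σ², precisions add: τ_n = τ₀ + n/σ².
So 1/σ₀² = 1/8.5030 − 13/118.6 = 0.117606 − 0.109612 = 0.007994.
Hence σ₀² = 1/0.007994 ≈ 125.1.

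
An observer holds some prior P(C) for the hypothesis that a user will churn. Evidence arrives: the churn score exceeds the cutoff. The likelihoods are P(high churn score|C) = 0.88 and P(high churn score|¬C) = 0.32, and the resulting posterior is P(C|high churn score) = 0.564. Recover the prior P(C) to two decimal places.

P(C) = 0.32

In odds form, posterior odds = prior odds × likelihood ratio, so prior odds = posterior odds ÷ LR.
Posterior odds = 0.564/(1−0.564) = 1.2936. LR = 0.88/0.32 = 2.7500.
Prior odds = 1.2936/2.7500 = 0.4704, so P(C) = 0.4704/(1+0.4704) ≈ 0.32.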